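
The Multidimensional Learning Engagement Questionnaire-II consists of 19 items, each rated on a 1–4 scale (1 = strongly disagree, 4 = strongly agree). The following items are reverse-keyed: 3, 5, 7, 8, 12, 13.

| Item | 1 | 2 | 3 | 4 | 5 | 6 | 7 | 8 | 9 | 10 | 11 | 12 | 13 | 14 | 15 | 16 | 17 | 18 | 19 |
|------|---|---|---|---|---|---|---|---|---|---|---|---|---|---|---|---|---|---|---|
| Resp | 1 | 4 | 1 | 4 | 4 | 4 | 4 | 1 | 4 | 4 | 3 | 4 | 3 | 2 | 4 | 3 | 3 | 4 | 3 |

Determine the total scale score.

56

Raw sum = 60. Reverse-keyed items: 3, 5, 7, 8, 12, 13; their raw sum = 17.
Each reversal replaces raw with 5 − raw, changing the total by 5 − 2·raw per item.
Total = 60 + 6·5 − 2·17 = 60 + 30 − 34 = 56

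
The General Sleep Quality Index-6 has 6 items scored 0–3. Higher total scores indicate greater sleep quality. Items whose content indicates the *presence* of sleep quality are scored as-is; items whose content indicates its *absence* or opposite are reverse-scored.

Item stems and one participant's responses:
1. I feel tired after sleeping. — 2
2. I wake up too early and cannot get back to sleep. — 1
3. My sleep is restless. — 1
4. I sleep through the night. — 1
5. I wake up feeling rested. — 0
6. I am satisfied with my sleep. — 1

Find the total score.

7

Items 1, 2, 3 describe the absence/opposite of sleep quality → reverse-score.
reversed = (0+3) − raw = 3 − raw.
  item 1: 3 − 2 = 1
  item 2: 3 − 1 = 2
  item 3: 3 − 1 = 2
  item 4: 1
  item 5: 0
  item 6: 1
Total = 1 + 2 + 2 + 1 + 0 + 1 = 7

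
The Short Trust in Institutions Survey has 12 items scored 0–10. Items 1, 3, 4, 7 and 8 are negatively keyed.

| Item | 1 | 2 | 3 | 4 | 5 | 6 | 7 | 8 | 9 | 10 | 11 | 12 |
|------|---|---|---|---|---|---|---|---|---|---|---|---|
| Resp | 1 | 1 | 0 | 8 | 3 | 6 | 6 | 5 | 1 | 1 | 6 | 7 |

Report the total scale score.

Negatively keyed items use 10 − raw:
  item 1: 10 − 1 = 9
  item 3: 10 − 0 = 10
  item 4: 10 − 8 = 2
  item 7: 10 − 6 = 4
  item 8: 10 − 5 = 5
Scored items: 9, 1, 10, 2, 3, 6, 4, 5, 1, 1, 6, 7
Total = 9 + 1 + 10 + 2 + 3 + 6 + 4 + 5 + 1 + 1 + 6 + 7 = 55

55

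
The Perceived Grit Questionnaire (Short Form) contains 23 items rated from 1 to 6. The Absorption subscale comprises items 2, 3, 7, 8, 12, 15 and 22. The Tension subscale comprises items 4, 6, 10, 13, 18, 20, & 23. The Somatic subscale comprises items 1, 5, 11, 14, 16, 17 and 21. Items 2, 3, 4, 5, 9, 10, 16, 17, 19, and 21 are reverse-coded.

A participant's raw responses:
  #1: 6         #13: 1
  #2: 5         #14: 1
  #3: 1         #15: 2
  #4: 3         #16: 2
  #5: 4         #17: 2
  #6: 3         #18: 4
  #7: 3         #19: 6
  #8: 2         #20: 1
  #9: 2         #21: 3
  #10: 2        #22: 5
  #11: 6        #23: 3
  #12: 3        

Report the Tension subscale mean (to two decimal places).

Tension items: 4, 6, 10, 13, 18, 20, 23.
Of these, items 4 & 10 are reverse-coded; on a 1–6 scale, reversed = 7 − raw.
  item 4: 7 − 3 = 4
  item 6: 3
  item 10: 7 − 2 = 5
  item 13: 1
  item 18: 4
  item 20: 1
  item 23: 3
Sum = 4 + 3 + 5 + 1 + 4 + 1 + 3 = 21
Mean = 21 / 7 = 3.00

3.00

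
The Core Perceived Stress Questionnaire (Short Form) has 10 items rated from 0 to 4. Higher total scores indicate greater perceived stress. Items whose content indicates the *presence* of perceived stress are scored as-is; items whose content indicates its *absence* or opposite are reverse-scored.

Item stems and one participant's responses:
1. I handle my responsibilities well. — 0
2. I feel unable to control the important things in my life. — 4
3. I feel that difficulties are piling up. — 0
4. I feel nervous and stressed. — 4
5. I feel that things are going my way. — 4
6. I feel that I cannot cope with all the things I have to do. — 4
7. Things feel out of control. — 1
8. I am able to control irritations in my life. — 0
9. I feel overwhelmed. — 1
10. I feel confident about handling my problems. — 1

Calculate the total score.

25

Items 1, 5, 8, 10 describe the absence/opposite of perceived stress → reverse-score.
on a 0–4 scale, reversed = 4 − raw.
  item 1: 4 − 0 = 4
  item 2: 4
  item 3: 0
  item 4: 4
  item 5: 4 − 4 = 0
  item 6: 4
  item 7: 1
  item 8: 4 − 0 = 4
  item 9: 1
  item 10: 4 − 1 = 3
Total = 4 + 4 + 0 + 4 + 0 + 4 + 1 + 4 + 1 + 3 = 25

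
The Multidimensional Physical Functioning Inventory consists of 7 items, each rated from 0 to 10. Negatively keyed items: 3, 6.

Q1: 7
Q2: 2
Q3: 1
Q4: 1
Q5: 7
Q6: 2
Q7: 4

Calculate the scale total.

Negatively keyed items use 10 − raw:
  item 3: 10 − 1 = 9
  item 6: 10 − 2 = 8
After reverse-coding: 7, 2, 9, 1, 7, 8, 4
Total = 7 + 2 + 9 + 1 + 7 + 8 + 4 = 38

38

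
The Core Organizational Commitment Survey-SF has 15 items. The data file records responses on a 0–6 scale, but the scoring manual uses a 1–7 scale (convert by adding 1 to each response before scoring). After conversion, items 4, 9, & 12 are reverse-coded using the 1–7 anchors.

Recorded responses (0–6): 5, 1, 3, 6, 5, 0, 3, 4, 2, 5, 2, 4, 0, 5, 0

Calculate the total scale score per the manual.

Convert to 1–7: 6, 2, 4, 7, 6, 1, 4, 5, 3, 6, 3, 5, 1, 6, 1
Reverse-coded (reverse-coded value = 8 − response):
  item 4: 8 − 7 = 1
  item 9: 8 − 3 = 5
  item 12: 8 − 5 = 3
Scored: 6, 2, 4, 1, 6, 1, 4, 5, 5, 6, 3, 3, 1, 6, 1
Total = 54

54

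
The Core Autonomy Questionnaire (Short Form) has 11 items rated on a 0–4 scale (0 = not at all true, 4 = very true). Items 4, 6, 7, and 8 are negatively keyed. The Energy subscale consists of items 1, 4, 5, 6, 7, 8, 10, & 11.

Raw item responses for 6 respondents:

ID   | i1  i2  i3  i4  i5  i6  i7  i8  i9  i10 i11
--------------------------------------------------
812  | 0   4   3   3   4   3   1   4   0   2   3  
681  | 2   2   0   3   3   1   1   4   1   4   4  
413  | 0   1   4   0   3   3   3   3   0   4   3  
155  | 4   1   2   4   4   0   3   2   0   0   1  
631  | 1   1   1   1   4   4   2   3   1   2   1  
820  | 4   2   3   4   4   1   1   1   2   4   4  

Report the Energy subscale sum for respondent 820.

25

Respondent 820 raw: 4, 2, 3, 4, 4, 1, 1, 1, 2, 4, 4.
Energy items: 1, 4, 5, 6, 7, 8, 10, 11.
Reverse-coded (reversed = (0+4) − raw = 4 − raw):
  item 1: 4
  item 4: 4 − 4 = 0
  item 5: 4
  item 6: 4 − 1 = 3
  item 7: 4 − 1 = 3
  item 8: 4 − 1 = 3
  item 10: 4
  item 11: 4
Sum = 4 + 0 + 4 + 3 + 3 + 3 + 4 + 4 = 25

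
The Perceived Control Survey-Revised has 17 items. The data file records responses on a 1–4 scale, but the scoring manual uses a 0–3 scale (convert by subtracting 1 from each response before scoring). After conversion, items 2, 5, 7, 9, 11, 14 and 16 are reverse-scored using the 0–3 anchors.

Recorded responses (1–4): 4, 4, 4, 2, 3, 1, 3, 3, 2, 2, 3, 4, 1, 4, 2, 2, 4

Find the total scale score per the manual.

Convert to 0–3: 3, 3, 3, 1, 2, 0, 2, 2, 1, 1, 2, 3, 0, 3, 1, 1, 3
Reverse-coded (on a 0–3 scale, reversed = 3 − raw):
  item 2: 3 − 3 = 0
  item 5: 3 − 2 = 1
  item 7: 3 − 2 = 1
  item 9: 3 − 1 = 2
  item 11: 3 − 2 = 1
  item 14: 3 − 3 = 0
  item 16: 3 − 1 = 2
Scored: 3, 0, 3, 1, 1, 0, 1, 2, 2, 1, 1, 3, 0, 0, 1, 2, 3
Total = 24

24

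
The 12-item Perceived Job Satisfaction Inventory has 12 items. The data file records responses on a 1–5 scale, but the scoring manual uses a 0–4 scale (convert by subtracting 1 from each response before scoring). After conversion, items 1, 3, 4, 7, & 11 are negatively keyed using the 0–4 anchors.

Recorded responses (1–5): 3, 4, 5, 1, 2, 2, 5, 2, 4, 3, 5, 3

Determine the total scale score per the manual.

19

Convert to 0–4: 2, 3, 4, 0, 1, 1, 4, 1, 3, 2, 4, 2
Reverse-coded (on a 0–4 scale, reversed = 4 − raw):
  item 1: 4 − 2 = 2
  item 3: 4 − 4 = 0
  item 4: 4 − 0 = 4
  item 7: 4 − 4 = 0
  item 11: 4 − 4 = 0
Scored: 2, 3, 0, 4, 1, 1, 0, 1, 3, 2, 0, 2
Total = 19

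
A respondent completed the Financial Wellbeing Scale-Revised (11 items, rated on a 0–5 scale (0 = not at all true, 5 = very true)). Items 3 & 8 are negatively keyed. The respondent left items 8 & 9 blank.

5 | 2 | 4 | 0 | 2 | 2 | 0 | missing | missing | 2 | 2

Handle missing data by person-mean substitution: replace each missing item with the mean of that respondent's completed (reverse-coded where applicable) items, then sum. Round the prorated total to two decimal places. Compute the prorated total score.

19.56

Reverse-coded (reversed = (0+5) − raw = 5 − raw):
  item 3: 5 − 4 = 1
Completed scored items (9 of 11): 5, 2, 1, 0, 2, 2, 0, 2, 2; sum = 16.
Person mean = 16 / 9 ≈ 1.7778
Prorated total = (16 / 9) × 11 = 19.56 (to 2 dp)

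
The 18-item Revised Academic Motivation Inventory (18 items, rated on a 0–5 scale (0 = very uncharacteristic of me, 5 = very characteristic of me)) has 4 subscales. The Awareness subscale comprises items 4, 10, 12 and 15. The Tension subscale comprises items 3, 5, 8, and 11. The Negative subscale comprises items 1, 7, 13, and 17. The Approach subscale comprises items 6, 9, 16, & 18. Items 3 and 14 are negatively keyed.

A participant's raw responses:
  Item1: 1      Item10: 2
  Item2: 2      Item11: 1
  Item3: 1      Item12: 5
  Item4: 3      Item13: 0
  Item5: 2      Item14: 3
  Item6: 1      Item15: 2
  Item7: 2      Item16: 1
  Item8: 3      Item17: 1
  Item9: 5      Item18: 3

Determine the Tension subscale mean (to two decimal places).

Tension items: 3, 5, 8, 11.
Of these, item 3 is negatively keyed; reversed = (0+5) − raw = 5 − raw.
  item 3: 5 − 1 = 4
  item 5: 2
  item 8: 3
  item 11: 1
Sum = 4 + 2 + 3 + 1 = 10
Mean = 10 / 4 = 2.50

2.50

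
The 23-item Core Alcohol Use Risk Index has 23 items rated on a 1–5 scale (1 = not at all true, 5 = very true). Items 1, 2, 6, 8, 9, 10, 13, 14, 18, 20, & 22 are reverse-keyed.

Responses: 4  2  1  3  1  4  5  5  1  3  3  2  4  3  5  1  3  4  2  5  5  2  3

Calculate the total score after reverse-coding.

Raw sum = 71. Reverse-keyed items: 1, 2, 6, 8, 9, 10, 13, 14, 18, 20, 22; their raw sum = 37.
Each reversal replaces raw with 6 − raw, changing the total by 6 − 2·raw per item.
Total = 71 + 11·6 − 2·37 = 71 + 66 − 74 = 63

63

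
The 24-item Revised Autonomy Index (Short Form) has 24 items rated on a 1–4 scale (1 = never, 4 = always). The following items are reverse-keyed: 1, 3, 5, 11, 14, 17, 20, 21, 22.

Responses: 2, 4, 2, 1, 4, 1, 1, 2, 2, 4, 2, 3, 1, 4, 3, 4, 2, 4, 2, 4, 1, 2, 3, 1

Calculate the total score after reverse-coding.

58

Raw sum = 59. Reverse-keyed items: 1, 3, 5, 11, 14, 17, 20, 21, 22; their raw sum = 23.
Each reversal replaces raw with 5 − raw, changing the total by 5 − 2·raw per item.
Total = 59 + 9·5 − 2·23 = 59 + 45 − 46 = 58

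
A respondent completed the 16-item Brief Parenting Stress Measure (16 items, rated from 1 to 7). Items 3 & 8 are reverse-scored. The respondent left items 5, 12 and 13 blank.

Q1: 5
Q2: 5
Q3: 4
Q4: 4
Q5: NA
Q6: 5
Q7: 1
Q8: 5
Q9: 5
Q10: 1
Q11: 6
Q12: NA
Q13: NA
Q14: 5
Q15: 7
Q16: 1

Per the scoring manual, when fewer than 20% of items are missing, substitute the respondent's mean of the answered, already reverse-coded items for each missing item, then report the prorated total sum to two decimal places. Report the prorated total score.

64.00

Reverse-coded (reverse-coded value = 8 − response):
  item 3: 8 − 4 = 4
  item 8: 8 − 5 = 3
Completed scored items (13 of 16): 5, 5, 4, 4, 5, 1, 3, 5, 1, 6, 5, 7, 1; sum = 52.
Person mean = 52 / 13 ≈ 4.0000
Prorated total = (52 / 13) × 16 = 64.00 (to 2 dp)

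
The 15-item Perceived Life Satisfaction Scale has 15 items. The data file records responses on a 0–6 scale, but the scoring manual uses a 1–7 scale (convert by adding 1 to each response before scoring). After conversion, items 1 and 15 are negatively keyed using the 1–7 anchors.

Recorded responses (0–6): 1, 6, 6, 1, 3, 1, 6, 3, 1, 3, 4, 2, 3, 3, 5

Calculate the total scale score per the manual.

63

Convert to 1–7: 2, 7, 7, 2, 4, 2, 7, 4, 2, 4, 5, 3, 4, 4, 6
Reverse-coded (on a 1–7 scale, reversed = 8 − raw):
  item 1: 8 − 2 = 6
  item 15: 8 − 6 = 2
Scored: 6, 7, 7, 2, 4, 2, 7, 4, 2, 4, 5, 3, 4, 4, 2
Total = 63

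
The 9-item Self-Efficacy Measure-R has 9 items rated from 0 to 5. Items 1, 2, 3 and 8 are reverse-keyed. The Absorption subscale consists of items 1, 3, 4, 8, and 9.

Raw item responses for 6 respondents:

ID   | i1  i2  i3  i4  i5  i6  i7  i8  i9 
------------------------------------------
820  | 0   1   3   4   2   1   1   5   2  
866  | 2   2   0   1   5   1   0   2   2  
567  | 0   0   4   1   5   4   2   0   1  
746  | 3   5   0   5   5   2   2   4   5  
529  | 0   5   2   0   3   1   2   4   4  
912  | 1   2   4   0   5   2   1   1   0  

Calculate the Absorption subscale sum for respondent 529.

Respondent 529 raw: 0, 5, 2, 0, 3, 1, 2, 4, 4.
Absorption items: 1, 3, 4, 8, 9.
Reverse-coded (reversed = (0+5) − raw = 5 − raw):
  item 1: 5 − 0 = 5
  item 3: 5 − 2 = 3
  item 4: 0
  item 8: 5 − 4 = 1
  item 9: 4
Sum = 5 + 3 + 0 + 1 + 4 = 13

13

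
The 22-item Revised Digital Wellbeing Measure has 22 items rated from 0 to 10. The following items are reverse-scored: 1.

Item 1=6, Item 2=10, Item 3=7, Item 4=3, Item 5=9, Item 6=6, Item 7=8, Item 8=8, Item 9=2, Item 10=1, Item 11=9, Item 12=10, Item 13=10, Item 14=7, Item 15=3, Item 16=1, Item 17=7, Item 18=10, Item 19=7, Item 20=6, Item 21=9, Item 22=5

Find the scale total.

142

Reverse-scored items use 10 − raw:
  item 1: 10 − 6 = 4
Scored responses: 4, 10, 7, 3, 9, 6, 8, 8, 2, 1, 9, 10, 10, 7, 3, 1, 7, 10, 7, 6, 9, 5
Total = 4 + 10 + 7 + 3 + 9 + 6 + 8 + 8 + 2 + 1 + 9 + 10 + 10 + 7 + 3 + 1 + 7 + 10 + 7 + 6 + 9 + 5 = 142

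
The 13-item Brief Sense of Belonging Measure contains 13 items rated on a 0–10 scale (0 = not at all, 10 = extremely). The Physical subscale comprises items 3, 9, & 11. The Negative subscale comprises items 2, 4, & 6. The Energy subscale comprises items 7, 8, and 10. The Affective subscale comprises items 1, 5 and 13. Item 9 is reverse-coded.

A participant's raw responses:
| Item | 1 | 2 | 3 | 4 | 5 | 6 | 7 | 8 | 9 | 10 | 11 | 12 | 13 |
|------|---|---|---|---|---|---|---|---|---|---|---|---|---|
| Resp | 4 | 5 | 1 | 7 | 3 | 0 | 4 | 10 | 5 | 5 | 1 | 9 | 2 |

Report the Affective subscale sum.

Affective items: 1, 5, 13.
  item 1: 4
  item 5: 3
  item 13: 2
Sum = 4 + 3 + 2 = 9

9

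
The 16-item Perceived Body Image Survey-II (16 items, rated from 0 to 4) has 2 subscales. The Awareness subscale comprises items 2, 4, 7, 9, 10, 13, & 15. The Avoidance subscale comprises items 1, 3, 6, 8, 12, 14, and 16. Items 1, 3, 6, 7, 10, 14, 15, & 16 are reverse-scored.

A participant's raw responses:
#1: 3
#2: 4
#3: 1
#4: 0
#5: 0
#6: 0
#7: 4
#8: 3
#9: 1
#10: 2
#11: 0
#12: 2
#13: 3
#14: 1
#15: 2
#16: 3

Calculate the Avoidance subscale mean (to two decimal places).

Avoidance items: 1, 3, 6, 8, 12, 14, 16.
Of these, items 1, 3, 6, 14, and 16 are reverse-scored; on a 0–4 scale, reversed = 4 − raw.
  item 1: 4 − 3 = 1
  item 3: 4 − 1 = 3
  item 6: 4 − 0 = 4
  item 8: 3
  item 12: 2
  item 14: 4 − 1 = 3
  item 16: 4 − 3 = 1
Sum = 1 + 3 + 4 + 3 + 2 + 3 + 1 = 17
Mean = 17 / 7 = 2.43

2.43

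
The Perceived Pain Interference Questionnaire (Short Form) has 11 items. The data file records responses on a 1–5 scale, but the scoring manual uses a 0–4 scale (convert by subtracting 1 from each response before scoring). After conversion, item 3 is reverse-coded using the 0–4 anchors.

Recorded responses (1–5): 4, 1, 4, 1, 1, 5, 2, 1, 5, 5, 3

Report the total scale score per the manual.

Convert to 0–4: 3, 0, 3, 0, 0, 4, 1, 0, 4, 4, 2
Reverse-coded (reverse-coded value = 4 − response):
  item 3: 4 − 3 = 1
Scored: 3, 0, 1, 0, 0, 4, 1, 0, 4, 4, 2
Total = 19

19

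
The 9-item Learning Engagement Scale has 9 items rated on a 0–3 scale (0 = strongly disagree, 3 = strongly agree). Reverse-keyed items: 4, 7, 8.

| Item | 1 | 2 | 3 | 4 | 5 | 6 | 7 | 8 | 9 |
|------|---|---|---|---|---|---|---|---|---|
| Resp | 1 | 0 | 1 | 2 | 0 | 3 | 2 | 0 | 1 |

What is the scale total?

11

Reversing items 4, 7, and 8 with 3 − raw:
Total = 1 + 0 + 1 + (3−2) + 0 + 3 + (3−2) + (3−0) + 1
      = 1 + 0 + 1 + 1 + 0 + 3 + 1 + 3 + 1 = 11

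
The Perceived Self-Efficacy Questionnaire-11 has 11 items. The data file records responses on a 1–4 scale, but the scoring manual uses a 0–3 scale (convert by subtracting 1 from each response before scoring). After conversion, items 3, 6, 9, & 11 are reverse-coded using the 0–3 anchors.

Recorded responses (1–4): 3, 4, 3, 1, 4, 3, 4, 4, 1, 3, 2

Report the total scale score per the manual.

23

Convert to 0–3: 2, 3, 2, 0, 3, 2, 3, 3, 0, 2, 1
Reverse-coded (reverse-coded value = 3 − response):
  item 3: 3 − 2 = 1
  item 6: 3 − 2 = 1
  item 9: 3 − 0 = 3
  item 11: 3 − 1 = 2
Scored: 2, 3, 1, 0, 3, 1, 3, 3, 3, 2, 2
Total = 23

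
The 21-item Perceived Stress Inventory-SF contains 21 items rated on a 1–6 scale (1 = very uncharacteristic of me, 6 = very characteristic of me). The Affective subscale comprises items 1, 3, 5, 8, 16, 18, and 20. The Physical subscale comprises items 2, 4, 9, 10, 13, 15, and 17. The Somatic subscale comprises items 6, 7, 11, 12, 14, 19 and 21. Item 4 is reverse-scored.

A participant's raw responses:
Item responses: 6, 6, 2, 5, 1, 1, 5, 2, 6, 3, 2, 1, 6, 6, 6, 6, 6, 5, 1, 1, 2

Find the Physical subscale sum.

35

Physical items: 2, 4, 9, 10, 13, 15, 17.
Of these, item 4 is reverse-scored; reversed = (1+6) − raw = 7 − raw.
  item 2: 6
  item 4: 7 − 5 = 2
  item 9: 6
  item 10: 3
  item 13: 6
  item 15: 6
  item 17: 6
Sum = 6 + 2 + 6 + 3 + 6 + 6 + 6 = 35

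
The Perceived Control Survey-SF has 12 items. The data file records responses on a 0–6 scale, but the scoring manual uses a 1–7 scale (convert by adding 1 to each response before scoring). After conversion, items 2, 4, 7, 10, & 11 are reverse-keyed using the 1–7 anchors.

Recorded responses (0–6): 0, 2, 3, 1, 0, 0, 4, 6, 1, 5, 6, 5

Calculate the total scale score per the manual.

Convert to 1–7: 1, 3, 4, 2, 1, 1, 5, 7, 2, 6, 7, 6
Reverse-coded (reversed = (1+7) − raw = 8 − raw):
  item 2: 8 − 3 = 5
  item 4: 8 − 2 = 6
  item 7: 8 − 5 = 3
  item 10: 8 − 6 = 2
  item 11: 8 − 7 = 1
Scored: 1, 5, 4, 6, 1, 1, 3, 7, 2, 2, 1, 6
Total = 39

39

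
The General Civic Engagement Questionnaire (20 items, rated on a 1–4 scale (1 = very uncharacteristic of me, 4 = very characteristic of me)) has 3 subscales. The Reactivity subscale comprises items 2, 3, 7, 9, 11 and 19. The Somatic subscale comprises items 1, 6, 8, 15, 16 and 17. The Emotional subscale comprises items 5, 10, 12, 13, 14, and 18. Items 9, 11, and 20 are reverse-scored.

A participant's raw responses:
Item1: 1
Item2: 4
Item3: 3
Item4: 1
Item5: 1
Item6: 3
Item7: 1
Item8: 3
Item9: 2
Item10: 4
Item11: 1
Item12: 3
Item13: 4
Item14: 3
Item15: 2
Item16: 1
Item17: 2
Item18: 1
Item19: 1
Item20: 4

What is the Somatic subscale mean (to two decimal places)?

2.00

Somatic items: 1, 6, 8, 15, 16, 17.
  item 1: 1
  item 6: 3
  item 8: 3
  item 15: 2
  item 16: 1
  item 17: 2
Sum = 1 + 3 + 3 + 2 + 1 + 2 = 12
Mean = 12 / 6 = 2.00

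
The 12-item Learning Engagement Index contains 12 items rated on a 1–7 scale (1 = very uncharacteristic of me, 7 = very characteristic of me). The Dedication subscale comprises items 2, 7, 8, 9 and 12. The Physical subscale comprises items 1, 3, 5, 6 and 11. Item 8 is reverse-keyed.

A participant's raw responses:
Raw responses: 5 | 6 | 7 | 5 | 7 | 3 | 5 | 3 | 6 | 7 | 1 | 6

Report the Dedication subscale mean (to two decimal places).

5.60

Dedication items: 2, 7, 8, 9, 12.
Of these, item 8 is reverse-keyed; reverse-coded value = 8 − response.
  item 2: 6
  item 7: 5
  item 8: 8 − 3 = 5
  item 9: 6
  item 12: 6
Sum = 6 + 5 + 5 + 6 + 6 = 28
Mean = 28 / 5 = 5.60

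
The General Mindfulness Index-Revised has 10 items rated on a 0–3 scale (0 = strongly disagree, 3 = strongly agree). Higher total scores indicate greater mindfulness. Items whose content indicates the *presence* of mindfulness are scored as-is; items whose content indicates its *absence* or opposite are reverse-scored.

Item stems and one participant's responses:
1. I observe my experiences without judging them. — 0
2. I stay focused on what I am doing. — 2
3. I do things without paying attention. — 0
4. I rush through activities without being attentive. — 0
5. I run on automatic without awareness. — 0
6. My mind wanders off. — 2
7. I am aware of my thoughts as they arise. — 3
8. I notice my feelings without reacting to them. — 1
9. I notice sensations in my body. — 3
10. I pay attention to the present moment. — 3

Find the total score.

Items 3, 4, 5, 6 describe the absence/opposite of mindfulness → reverse-score.
reversed = (0+3) − raw = 3 − raw.
  item 1: 0
  item 2: 2
  item 3: 3 − 0 = 3
  item 4: 3 − 0 = 3
  item 5: 3 − 0 = 3
  item 6: 3 − 2 = 1
  item 7: 3
  item 8: 1
  item 9: 3
  item 10: 3
Total = 0 + 2 + 3 + 3 + 3 + 1 + 3 + 1 + 3 + 3 = 22

22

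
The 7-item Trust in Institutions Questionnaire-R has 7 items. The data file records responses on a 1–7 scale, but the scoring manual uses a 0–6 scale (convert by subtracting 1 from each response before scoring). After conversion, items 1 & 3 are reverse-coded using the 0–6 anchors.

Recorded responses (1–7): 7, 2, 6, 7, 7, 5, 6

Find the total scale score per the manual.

23

Convert to 0–6: 6, 1, 5, 6, 6, 4, 5
Reverse-coded (reversed = (0+6) − raw = 6 − raw):
  item 1: 6 − 6 = 0
  item 3: 6 − 5 = 1
Scored: 0, 1, 1, 6, 6, 4, 5
Total = 23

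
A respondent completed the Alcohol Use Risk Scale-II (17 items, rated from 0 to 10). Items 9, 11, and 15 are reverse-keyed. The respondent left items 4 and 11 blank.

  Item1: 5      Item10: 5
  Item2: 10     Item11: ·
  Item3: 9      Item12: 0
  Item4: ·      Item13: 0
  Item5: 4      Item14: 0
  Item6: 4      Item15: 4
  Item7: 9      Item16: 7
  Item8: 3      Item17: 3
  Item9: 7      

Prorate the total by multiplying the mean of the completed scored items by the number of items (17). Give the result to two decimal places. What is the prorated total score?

77.07

Reverse-coded (reversed = (0+10) − raw = 10 − raw):
  item 9: 10 − 7 = 3
  item 15: 10 − 4 = 6
Completed scored items (15 of 17): 5, 10, 9, 4, 4, 9, 3, 3, 5, 0, 0, 0, 6, 7, 3; sum = 68.
Person mean = 68 / 15 ≈ 4.5333
Prorated total = (68 / 15) × 17 = 77.07 (to 2 dp)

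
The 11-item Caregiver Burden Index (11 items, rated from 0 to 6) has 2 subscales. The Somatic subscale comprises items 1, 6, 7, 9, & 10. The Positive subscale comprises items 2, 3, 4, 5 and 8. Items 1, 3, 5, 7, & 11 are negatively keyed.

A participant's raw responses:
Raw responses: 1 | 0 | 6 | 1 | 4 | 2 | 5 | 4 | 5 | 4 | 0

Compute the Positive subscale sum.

7

Positive items: 2, 3, 4, 5, 8.
Of these, items 3 & 5 are negatively keyed; reverse-coded value = 6 − response.
  item 2: 0
  item 3: 6 − 6 = 0
  item 4: 1
  item 5: 6 − 4 = 2
  item 8: 4
Sum = 0 + 0 + 1 + 2 + 4 = 7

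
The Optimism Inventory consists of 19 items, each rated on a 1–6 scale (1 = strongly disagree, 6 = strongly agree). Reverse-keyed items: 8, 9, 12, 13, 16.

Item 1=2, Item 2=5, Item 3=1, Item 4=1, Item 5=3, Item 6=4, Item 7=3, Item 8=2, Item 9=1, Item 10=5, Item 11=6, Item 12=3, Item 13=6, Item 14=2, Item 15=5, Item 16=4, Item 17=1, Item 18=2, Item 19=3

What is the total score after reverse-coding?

Raw sum = 59. Reverse-keyed items: 8, 9, 12, 13, 16; their raw sum = 16.
Each reversal replaces raw with 7 − raw, changing the total by 7 − 2·raw per item.
Total = 59 + 5·7 − 2·16 = 59 + 35 − 32 = 62

62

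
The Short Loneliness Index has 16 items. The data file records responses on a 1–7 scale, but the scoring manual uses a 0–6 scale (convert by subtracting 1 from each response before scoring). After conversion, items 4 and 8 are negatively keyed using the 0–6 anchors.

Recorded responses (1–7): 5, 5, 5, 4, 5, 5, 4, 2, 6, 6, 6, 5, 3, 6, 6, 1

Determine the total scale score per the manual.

Convert to 0–6: 4, 4, 4, 3, 4, 4, 3, 1, 5, 5, 5, 4, 2, 5, 5, 0
Reverse-coded (on a 0–6 scale, reversed = 6 − raw):
  item 4: 6 − 3 = 3
  item 8: 6 − 1 = 5
Scored: 4, 4, 4, 3, 4, 4, 3, 5, 5, 5, 5, 4, 2, 5, 5, 0
Total = 62

62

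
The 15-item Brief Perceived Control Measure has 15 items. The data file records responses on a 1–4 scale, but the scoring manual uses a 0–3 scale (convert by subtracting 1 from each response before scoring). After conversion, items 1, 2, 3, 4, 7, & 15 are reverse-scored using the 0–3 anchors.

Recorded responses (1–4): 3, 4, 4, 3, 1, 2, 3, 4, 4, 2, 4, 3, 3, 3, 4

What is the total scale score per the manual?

20

Convert to 0–3: 2, 3, 3, 2, 0, 1, 2, 3, 3, 1, 3, 2, 2, 2, 3
Reverse-coded (on a 0–3 scale, reversed = 3 − raw):
  item 1: 3 − 2 = 1
  item 2: 3 − 3 = 0
  item 3: 3 − 3 = 0
  item 4: 3 − 2 = 1
  item 7: 3 − 2 = 1
  item 15: 3 − 3 = 0
Scored: 1, 0, 0, 1, 0, 1, 1, 3, 3, 1, 3, 2, 2, 2, 0
Total = 20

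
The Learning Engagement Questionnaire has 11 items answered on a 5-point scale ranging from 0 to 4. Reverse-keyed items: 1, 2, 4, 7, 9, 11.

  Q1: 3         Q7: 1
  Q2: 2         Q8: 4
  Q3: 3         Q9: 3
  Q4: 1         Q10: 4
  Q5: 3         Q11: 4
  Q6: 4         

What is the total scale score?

28

Raw sum = 32. Reverse-keyed items: 1, 2, 4, 7, 9, 11; their raw sum = 14.
Each reversal replaces raw with 4 − raw, changing the total by 4 − 2·raw per item.
Total = 32 + 6·4 − 2·14 = 32 + 24 − 28 = 28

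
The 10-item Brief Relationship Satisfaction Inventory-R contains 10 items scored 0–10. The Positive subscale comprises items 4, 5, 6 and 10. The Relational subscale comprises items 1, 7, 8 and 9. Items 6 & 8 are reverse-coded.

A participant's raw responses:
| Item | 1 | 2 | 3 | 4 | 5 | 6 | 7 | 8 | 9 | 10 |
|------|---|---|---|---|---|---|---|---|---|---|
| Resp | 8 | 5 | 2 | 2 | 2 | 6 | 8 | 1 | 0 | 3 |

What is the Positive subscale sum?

Positive items: 4, 5, 6, 10.
Of these, item 6 is reverse-coded; reverse-coded value = 10 − response.
  item 4: 2
  item 5: 2
  item 6: 10 − 6 = 4
  item 10: 3
Sum = 2 + 2 + 4 + 3 = 11

11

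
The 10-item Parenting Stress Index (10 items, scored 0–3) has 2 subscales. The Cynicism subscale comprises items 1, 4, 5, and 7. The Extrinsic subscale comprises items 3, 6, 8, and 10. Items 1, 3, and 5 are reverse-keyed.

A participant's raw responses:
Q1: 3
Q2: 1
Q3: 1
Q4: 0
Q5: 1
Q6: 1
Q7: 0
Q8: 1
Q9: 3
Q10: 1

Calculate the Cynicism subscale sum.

Cynicism items: 1, 4, 5, 7.
Of these, items 1 & 5 are reverse-keyed; reverse-coded value = 3 − response.
  item 1: 3 − 3 = 0
  item 4: 0
  item 5: 3 − 1 = 2
  item 7: 0
Sum = 0 + 0 + 2 + 0 = 2

2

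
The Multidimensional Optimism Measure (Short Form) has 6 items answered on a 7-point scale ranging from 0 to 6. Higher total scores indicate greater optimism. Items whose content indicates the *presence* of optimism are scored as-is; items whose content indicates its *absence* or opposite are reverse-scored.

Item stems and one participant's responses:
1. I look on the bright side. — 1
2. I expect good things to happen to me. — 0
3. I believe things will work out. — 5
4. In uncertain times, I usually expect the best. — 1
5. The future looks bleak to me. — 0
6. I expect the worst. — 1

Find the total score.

Items 5, 6 describe the absence/opposite of optimism → reverse-score.
reversed = (0+6) − raw = 6 − raw.
  item 1: 1
  item 2: 0
  item 3: 5
  item 4: 1
  item 5: 6 − 0 = 6
  item 6: 6 − 1 = 5
Total = 1 + 0 + 5 + 1 + 6 + 5 = 18

18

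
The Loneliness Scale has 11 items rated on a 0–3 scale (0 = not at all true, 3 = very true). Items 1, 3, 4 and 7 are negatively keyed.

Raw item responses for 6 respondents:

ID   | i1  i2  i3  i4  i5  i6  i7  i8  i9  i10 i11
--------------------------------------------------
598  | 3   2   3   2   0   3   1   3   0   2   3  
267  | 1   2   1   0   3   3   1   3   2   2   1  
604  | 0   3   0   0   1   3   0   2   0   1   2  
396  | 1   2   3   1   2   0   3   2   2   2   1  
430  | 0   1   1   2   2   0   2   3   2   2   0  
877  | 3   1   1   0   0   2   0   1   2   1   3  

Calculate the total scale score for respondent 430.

Respondent 430 raw: 0, 1, 1, 2, 2, 0, 2, 3, 2, 2, 0.
Reverse-coded (on a 0–3 scale, reversed = 3 − raw):
  item 1: 3 − 0 = 3
  item 2: 1
  item 3: 3 − 1 = 2
  item 4: 3 − 2 = 1
  item 5: 2
  item 6: 0
  item 7: 3 − 2 = 1
  item 8: 3
  item 9: 2
  item 10: 2
  item 11: 0
Sum = 3 + 1 + 2 + 1 + 2 + 0 + 1 + 3 + 2 + 2 + 0 = 17

17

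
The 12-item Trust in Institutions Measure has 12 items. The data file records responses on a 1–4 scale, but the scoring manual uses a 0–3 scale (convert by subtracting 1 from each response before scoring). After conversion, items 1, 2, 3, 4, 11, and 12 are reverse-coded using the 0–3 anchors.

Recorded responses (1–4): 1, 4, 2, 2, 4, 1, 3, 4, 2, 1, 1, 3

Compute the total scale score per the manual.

20

Convert to 0–3: 0, 3, 1, 1, 3, 0, 2, 3, 1, 0, 0, 2
Reverse-coded (reversed = (0+3) − raw = 3 − raw):
  item 1: 3 − 0 = 3
  item 2: 3 − 3 = 0
  item 3: 3 − 1 = 2
  item 4: 3 − 1 = 2
  item 11: 3 − 0 = 3
  item 12: 3 − 2 = 1
Scored: 3, 0, 2, 2, 3, 0, 2, 3, 1, 0, 3, 1
Total = 20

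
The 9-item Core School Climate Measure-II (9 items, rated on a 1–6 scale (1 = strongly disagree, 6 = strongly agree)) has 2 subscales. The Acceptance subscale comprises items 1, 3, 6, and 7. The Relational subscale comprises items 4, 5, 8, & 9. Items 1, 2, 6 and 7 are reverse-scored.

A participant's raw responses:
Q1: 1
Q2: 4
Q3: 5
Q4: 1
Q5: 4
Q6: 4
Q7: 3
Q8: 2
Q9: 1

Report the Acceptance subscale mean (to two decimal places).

Acceptance items: 1, 3, 6, 7.
Of these, items 1, 6, and 7 are reverse-scored; on a 1–6 scale, reversed = 7 − raw.
  item 1: 7 − 1 = 6
  item 3: 5
  item 6: 7 − 4 = 3
  item 7: 7 − 3 = 4
Sum = 6 + 5 + 3 + 4 = 18
Mean = 18 / 4 = 4.50

4.50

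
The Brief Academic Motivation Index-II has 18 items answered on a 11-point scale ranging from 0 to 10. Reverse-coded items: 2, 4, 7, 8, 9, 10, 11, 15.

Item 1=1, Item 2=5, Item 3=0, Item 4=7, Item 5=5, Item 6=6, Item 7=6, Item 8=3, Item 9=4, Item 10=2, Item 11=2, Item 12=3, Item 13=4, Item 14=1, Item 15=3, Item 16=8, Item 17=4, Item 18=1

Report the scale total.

81

Reversing items 2, 4, 7, 8, 9, 10, 11 and 15 with 10 − raw:
Total = 1 + (10−5) + 0 + (10−7) + 5 + 6 + (10−6) + (10−3) + (10−4) + (10−2) + (10−2) + 3 + 4 + 1 + (10−3) + 8 + 4 + 1
      = 1 + 5 + 0 + 3 + 5 + 6 + 4 + 7 + 6 + 8 + 8 + 3 + 4 + 1 + 7 + 8 + 4 + 1 = 81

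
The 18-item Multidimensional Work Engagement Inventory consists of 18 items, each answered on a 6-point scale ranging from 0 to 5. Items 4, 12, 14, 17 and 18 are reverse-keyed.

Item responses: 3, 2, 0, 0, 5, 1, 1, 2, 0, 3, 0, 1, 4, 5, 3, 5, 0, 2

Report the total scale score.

Reverse-keyed items use 5 − raw:
  item 4: 5 − 0 = 5
  item 12: 5 − 1 = 4
  item 14: 5 − 5 = 0
  item 17: 5 − 0 = 5
  item 18: 5 − 2 = 3
Scored responses: 3, 2, 0, 5, 5, 1, 1, 2, 0, 3, 0, 4, 4, 0, 3, 5, 5, 3
Total = 3 + 2 + 0 + 5 + 5 + 1 + 1 + 2 + 0 + 3 + 0 + 4 + 4 + 0 + 3 + 5 + 5 + 3 = 46

46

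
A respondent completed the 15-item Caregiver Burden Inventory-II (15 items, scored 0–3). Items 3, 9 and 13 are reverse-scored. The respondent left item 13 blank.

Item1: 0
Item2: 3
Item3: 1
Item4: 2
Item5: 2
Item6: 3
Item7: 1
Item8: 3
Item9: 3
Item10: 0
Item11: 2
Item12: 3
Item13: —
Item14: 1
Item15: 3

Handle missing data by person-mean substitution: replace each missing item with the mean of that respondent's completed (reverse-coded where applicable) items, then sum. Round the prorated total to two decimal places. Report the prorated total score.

26.79

Reverse-coded (on a 0–3 scale, reversed = 3 − raw):
  item 3: 3 − 1 = 2
  item 9: 3 − 3 = 0
Completed scored items (14 of 15): 0, 3, 2, 2, 2, 3, 1, 3, 0, 0, 2, 3, 1, 3; sum = 25.
Person mean = 25 / 14 ≈ 1.7857
Prorated total = (25 / 14) × 15 = 26.79 (to 2 dp)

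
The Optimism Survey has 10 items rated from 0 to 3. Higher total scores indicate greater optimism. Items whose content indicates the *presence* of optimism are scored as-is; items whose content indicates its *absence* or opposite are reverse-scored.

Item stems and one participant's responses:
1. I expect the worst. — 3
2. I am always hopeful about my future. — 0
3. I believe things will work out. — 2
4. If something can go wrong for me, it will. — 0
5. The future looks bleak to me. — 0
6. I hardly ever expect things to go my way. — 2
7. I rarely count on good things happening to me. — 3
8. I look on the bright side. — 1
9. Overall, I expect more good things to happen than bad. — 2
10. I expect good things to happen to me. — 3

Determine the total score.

15

Items 1, 4, 5, 6, 7 describe the absence/opposite of optimism → reverse-score.
reverse-coded value = 3 − response.
  item 1: 3 − 3 = 0
  item 2: 0
  item 3: 2
  item 4: 3 − 0 = 3
  item 5: 3 − 0 = 3
  item 6: 3 − 2 = 1
  item 7: 3 − 3 = 0
  item 8: 1
  item 9: 2
  item 10: 3
Total = 0 + 0 + 2 + 3 + 3 + 1 + 0 + 1 + 2 + 3 = 15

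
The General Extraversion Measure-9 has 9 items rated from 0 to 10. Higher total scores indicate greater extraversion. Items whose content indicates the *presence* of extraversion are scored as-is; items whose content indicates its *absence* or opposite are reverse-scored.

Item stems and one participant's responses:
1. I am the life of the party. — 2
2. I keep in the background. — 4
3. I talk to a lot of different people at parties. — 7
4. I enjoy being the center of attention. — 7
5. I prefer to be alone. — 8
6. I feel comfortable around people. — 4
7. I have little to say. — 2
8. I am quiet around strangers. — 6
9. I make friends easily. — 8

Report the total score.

48

Items 2, 5, 7, 8 describe the absence/opposite of extraversion → reverse-score.
reverse-coded value = 10 − response.
  item 1: 2
  item 2: 10 − 4 = 6
  item 3: 7
  item 4: 7
  item 5: 10 − 8 = 2
  item 6: 4
  item 7: 10 − 2 = 8
  item 8: 10 − 6 = 4
  item 9: 8
Total = 2 + 6 + 7 + 7 + 2 + 4 + 8 + 4 + 8 = 48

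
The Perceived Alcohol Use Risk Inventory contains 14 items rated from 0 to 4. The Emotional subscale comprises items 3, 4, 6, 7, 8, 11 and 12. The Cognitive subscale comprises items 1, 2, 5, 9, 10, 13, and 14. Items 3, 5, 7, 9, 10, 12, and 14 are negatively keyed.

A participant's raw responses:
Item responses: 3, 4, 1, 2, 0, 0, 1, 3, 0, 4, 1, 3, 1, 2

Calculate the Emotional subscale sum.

Emotional items: 3, 4, 6, 7, 8, 11, 12.
Of these, items 3, 7, and 12 are negatively keyed; reverse-coded value = 4 − response.
  item 3: 4 − 1 = 3
  item 4: 2
  item 6: 0
  item 7: 4 − 1 = 3
  item 8: 3
  item 11: 1
  item 12: 4 − 3 = 1
Sum = 3 + 2 + 0 + 3 + 3 + 1 + 1 = 13

13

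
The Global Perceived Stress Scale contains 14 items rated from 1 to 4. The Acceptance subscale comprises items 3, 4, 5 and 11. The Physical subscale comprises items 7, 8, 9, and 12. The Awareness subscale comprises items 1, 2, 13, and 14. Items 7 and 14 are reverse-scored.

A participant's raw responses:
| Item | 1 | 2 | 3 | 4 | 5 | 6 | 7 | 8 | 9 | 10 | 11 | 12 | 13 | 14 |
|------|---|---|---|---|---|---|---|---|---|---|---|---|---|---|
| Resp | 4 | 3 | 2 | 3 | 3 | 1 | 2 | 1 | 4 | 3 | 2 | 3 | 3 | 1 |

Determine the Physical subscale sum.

Physical items: 7, 8, 9, 12.
Of these, item 7 is reverse-scored; on a 1–4 scale, reversed = 5 − raw.
  item 7: 5 − 2 = 3
  item 8: 1
  item 9: 4
  item 12: 3
Sum = 3 + 1 + 4 + 3 = 11

11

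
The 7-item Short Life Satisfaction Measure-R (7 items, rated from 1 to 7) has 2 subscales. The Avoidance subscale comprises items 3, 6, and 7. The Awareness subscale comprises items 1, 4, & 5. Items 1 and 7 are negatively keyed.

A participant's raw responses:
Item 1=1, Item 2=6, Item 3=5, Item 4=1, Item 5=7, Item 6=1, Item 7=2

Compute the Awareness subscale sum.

15

Awareness items: 1, 4, 5.
Of these, item 1 is negatively keyed; reversed = (1+7) − raw = 8 − raw.
  item 1: 8 − 1 = 7
  item 4: 1
  item 5: 7
Sum = 7 + 1 + 7 = 15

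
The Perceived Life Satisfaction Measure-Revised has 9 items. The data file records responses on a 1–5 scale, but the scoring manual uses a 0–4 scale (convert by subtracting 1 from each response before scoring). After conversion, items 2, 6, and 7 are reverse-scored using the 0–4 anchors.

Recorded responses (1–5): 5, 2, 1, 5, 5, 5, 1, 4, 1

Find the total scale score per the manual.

22

Convert to 0–4: 4, 1, 0, 4, 4, 4, 0, 3, 0
Reverse-coded (reversed = (0+4) − raw = 4 − raw):
  item 2: 4 − 1 = 3
  item 6: 4 − 4 = 0
  item 7: 4 − 0 = 4
Scored: 4, 3, 0, 4, 4, 0, 4, 3, 0
Total = 22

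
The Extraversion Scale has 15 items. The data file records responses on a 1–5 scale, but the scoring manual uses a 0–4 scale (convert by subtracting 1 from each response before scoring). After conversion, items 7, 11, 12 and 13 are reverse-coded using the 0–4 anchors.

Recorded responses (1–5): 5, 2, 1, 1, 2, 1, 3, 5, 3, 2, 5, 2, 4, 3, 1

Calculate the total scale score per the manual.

Convert to 0–4: 4, 1, 0, 0, 1, 0, 2, 4, 2, 1, 4, 1, 3, 2, 0
Reverse-coded (reversed = (0+4) − raw = 4 − raw):
  item 7: 4 − 2 = 2
  item 11: 4 − 4 = 0
  item 12: 4 − 1 = 3
  item 13: 4 − 3 = 1
Scored: 4, 1, 0, 0, 1, 0, 2, 4, 2, 1, 0, 3, 1, 2, 0
Total = 21

21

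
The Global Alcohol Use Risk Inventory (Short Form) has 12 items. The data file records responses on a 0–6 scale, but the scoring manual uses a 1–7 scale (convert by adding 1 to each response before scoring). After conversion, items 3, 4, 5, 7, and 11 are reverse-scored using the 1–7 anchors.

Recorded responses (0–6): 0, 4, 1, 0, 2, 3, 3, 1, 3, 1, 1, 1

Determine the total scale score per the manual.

Convert to 1–7: 1, 5, 2, 1, 3, 4, 4, 2, 4, 2, 2, 2
Reverse-coded (reversed = (1+7) − raw = 8 − raw):
  item 3: 8 − 2 = 6
  item 4: 8 − 1 = 7
  item 5: 8 − 3 = 5
  item 7: 8 − 4 = 4
  item 11: 8 − 2 = 6
Scored: 1, 5, 6, 7, 5, 4, 4, 2, 4, 2, 6, 2
Total = 48

48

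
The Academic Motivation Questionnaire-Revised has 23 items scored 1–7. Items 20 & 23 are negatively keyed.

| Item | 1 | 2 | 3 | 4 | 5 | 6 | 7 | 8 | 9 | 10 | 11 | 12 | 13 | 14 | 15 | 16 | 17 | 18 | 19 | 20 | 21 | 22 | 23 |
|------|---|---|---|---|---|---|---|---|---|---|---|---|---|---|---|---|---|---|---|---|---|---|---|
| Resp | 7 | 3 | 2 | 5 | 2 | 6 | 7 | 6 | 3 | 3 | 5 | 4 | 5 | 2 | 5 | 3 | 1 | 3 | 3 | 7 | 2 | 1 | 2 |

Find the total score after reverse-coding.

Reversing items 20 & 23 with 8 − raw:
Total = 7 + 3 + 2 + 5 + 2 + 6 + 7 + 6 + 3 + 3 + 5 + 4 + 5 + 2 + 5 + 3 + 1 + 3 + 3 + (8−7) + 2 + 1 + (8−2)
      = 7 + 3 + 2 + 5 + 2 + 6 + 7 + 6 + 3 + 3 + 5 + 4 + 5 + 2 + 5 + 3 + 1 + 3 + 3 + 1 + 2 + 1 + 6 = 85

85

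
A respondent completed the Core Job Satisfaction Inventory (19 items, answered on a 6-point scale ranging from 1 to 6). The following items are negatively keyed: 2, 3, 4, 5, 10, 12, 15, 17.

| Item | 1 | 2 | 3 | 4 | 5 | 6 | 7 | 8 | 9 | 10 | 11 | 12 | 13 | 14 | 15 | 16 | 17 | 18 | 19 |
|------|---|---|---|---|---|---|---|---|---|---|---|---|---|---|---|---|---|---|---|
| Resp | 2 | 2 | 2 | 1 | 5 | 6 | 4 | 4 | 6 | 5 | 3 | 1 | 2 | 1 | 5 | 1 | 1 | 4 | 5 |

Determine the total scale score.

Negatively keyed items use 7 − raw:
  item 2: 7 − 2 = 5
  item 3: 7 − 2 = 5
  item 4: 7 − 1 = 6
  item 5: 7 − 5 = 2
  item 10: 7 − 5 = 2
  item 12: 7 − 1 = 6
  item 15: 7 − 5 = 2
  item 17: 7 − 1 = 6
After reverse-coding: 2, 5, 5, 6, 2, 6, 4, 4, 6, 2, 3, 6, 2, 1, 2, 1, 6, 4, 5
Total = 2 + 5 + 5 + 6 + 2 + 6 + 4 + 4 + 6 + 2 + 3 + 6 + 2 + 1 + 2 + 1 + 6 + 4 + 5 = 72

72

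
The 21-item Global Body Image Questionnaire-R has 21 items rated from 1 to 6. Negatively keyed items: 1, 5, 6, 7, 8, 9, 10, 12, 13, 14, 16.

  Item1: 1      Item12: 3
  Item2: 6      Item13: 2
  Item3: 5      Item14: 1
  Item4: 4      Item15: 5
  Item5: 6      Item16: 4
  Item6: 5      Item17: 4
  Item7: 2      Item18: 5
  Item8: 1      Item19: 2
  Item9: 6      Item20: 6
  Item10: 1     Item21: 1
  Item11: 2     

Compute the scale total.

Raw sum = 72. Negatively keyed items: 1, 5, 6, 7, 8, 9, 10, 12, 13, 14, 16; their raw sum = 32.
Each reversal replaces raw with 7 − raw, changing the total by 7 − 2·raw per item.
Total = 72 + 11·7 − 2·32 = 72 + 77 − 64 = 85

85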